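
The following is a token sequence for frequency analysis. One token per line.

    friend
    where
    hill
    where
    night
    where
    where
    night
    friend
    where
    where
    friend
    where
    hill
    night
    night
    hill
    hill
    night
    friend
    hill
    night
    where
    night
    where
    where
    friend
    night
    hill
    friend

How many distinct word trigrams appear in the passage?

24

30 tokens → 28 trigram windows in total.
Repeated trigrams (each contributes count−1 duplicates):
  friend where hill: 2
  night where where: 2
  where night where: 2
  where where friend: 2
4 duplicate windows → 28 − 4 = 24 distinct.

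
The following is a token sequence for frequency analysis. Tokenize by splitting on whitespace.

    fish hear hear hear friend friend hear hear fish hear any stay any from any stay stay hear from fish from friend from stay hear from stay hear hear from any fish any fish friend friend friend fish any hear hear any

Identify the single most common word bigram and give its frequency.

"hear hear", 5 times

Bigram frequencies (highest first):
  hear hear: 5
  friend friend: 3
  stay hear: 3
  hear from: 3
  fish hear: 2
  hear any: 2
  … (18 more, each ≤ 2)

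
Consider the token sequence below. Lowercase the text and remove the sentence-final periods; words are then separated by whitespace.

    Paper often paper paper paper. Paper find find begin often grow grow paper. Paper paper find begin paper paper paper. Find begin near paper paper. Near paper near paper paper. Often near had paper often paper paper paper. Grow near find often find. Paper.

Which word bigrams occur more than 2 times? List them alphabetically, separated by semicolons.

find begin; near paper; paper find; paper often; paper paper

Bigram counts meeting the condition (more than 2 times):
  find begin: 3
  near paper: 3
  paper find: 3
  paper often: 3
  paper paper: 11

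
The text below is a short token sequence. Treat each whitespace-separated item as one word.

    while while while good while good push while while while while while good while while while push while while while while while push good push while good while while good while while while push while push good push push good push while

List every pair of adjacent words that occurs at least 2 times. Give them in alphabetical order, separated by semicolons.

good push; good while; push good; push while; while good; while push; while while

Bigram counts meeting the condition (at least 2 times):
  good push: 4
  good while: 4
  push good: 3
  push while: 5
  while good: 5
  while push: 4
  while while: 15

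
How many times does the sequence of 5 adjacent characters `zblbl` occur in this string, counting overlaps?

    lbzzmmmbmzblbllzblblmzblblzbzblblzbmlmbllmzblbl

Sliding a length-5 window over the 47 characters (43 positions):
  position 10–14: zblbl
  position 16–20: zblbl
  position 22–26: zblbl
  position 29–33: zblbl
  position 43–47: zblbl

5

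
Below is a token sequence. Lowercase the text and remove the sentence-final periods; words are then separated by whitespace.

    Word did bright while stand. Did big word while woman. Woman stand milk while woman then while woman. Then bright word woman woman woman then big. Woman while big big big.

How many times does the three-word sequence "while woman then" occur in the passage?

Scanning the 29 overlapping trigram windows for "while woman then":
  position 14–16: while woman then
  position 17–19: while woman then

2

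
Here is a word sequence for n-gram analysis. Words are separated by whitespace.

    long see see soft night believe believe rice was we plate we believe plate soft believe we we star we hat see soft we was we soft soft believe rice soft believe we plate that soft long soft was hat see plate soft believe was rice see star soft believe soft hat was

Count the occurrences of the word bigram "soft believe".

Scanning the 52 overlapping bigram windows for "soft believe":
  position 15–16: soft believe
  position 28–29: soft believe
  position 31–32: soft believe
  position 43–44: soft believe
  position 49–50: soft believe

5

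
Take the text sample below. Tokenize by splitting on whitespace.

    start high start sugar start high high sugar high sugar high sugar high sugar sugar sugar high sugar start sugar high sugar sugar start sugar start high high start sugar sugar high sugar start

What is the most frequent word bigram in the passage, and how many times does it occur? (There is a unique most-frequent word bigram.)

"high sugar", 7 times

Bigram frequencies (highest first):
  high sugar: 7
  sugar high: 6
  sugar start: 5
  start sugar: 4
  sugar sugar: 4
  start high: 3
  … (2 more, each ≤ 2)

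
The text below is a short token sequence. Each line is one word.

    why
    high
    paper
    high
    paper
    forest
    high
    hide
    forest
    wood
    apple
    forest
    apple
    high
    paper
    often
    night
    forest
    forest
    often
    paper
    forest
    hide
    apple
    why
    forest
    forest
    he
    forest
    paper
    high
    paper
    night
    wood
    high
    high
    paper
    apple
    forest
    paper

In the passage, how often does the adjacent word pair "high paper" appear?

5

Scanning the 39 overlapping bigram windows for "high paper":
  position 2–3: high paper
  position 4–5: high paper
  position 14–15: high paper
  position 31–32: high paper
  position 36–37: high paper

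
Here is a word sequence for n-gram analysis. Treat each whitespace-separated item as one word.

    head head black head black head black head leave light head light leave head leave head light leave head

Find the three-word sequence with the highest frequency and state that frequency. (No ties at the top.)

Trigram frequencies (highest first):
  head black head: 3
  black head black: 2
  head light leave: 2
  light leave head: 2
  head head black: 1
  black head leave: 1
  … (6 more, each ≤ 1)

"head black head", 3 times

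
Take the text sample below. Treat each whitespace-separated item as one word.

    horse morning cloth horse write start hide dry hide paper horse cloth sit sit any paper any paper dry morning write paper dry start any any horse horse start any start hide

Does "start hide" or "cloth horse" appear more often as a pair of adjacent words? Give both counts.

"start hide" (2 vs 1)

"start hide": 2 occurrences
"cloth horse": 1 occurrence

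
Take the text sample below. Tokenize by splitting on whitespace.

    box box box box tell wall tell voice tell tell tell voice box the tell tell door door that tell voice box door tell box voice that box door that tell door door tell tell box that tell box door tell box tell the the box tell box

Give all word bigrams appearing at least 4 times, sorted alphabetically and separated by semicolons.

Bigram counts meeting the condition (at least 4 times):
  tell box: 5
  tell tell: 4

tell box; tell tell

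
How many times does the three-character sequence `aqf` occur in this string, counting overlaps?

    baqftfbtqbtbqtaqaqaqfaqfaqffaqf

Sliding a length-3 window over the 31 characters (29 positions):
  position 2–4: aqf
  position 19–21: aqf
  position 22–24: aqf
  position 25–27: aqf
  position 29–31: aqf

5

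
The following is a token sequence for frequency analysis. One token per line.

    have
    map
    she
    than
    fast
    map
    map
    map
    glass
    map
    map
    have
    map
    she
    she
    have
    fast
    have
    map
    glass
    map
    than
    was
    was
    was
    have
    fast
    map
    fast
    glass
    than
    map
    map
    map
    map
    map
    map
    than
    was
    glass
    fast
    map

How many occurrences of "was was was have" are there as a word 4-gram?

1

Scanning the 39 overlapping 4-gram windows for "was was was have":
  position 23–26: was was was have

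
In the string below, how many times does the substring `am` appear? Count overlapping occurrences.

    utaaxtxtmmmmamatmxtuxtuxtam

2

Sliding a length-2 window over the 27 characters (26 positions):
  position 13–14: am
  position 26–27: am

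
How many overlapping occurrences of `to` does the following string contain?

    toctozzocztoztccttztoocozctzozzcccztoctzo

5

Sliding a length-2 window over the 41 characters (40 positions):
  position 1–2: to
  position 4–5: to
  position 11–12: to
  position 20–21: to
  position 36–37: to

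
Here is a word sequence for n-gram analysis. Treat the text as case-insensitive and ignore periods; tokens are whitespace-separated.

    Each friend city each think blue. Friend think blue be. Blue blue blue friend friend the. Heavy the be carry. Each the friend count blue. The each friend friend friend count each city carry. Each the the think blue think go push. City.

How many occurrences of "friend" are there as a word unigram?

8

Scanning the 43 tokens for "friend":
  position 2: friend
  position 7: friend
  position 14: friend
  position 15: friend
  position 23: friend
  position 28: friend
  position 29: friend
  position 30: friend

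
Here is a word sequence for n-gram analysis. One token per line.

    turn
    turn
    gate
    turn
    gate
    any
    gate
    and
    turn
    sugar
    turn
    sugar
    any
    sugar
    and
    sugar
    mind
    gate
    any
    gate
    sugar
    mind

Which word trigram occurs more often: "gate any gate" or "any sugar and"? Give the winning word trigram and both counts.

"gate any gate" (2 vs 1)

"gate any gate": 2 occurrences
"any sugar and": 1 occurrence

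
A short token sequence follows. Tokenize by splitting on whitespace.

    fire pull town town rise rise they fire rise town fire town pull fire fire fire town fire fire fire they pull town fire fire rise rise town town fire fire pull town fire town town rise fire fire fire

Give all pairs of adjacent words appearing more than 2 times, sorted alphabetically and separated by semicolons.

fire fire; fire town; pull town; town fire; town town

Bigram counts meeting the condition (more than 2 times):
  fire fire: 8
  fire town: 3
  pull town: 3
  town fire: 5
  town town: 3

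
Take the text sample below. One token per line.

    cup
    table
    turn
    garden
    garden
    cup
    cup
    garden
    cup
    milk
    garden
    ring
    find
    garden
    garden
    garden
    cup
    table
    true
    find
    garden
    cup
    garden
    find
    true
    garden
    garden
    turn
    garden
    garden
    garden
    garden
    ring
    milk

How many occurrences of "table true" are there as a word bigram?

1

Scanning the 33 overlapping bigram windows for "table true":
  position 18–19: table true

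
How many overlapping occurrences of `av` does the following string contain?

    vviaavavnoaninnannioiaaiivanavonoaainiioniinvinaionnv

Sliding a length-2 window over the 53 characters (52 positions):
  position 5–6: av
  position 7–8: av
  position 29–30: av

3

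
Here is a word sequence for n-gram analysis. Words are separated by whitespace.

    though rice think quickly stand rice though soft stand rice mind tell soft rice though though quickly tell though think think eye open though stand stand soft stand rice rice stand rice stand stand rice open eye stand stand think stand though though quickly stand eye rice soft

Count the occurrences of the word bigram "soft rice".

1

Scanning the 47 overlapping bigram windows for "soft rice":
  position 13–14: soft rice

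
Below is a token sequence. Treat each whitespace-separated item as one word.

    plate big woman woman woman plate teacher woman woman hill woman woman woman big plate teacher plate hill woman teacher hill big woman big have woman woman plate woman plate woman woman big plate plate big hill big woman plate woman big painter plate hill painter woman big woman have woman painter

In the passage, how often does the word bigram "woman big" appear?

5

Scanning the 51 overlapping bigram windows for "woman big":
  position 13–14: woman big
  position 23–24: woman big
  position 32–33: woman big
  position 41–42: woman big
  position 47–48: woman big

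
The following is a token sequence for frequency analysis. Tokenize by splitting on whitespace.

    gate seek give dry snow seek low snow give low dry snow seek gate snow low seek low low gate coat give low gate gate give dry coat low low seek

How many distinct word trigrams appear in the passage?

31 tokens → 29 trigram windows in total.
Repeated trigrams (each contributes count−1 duplicates):
  dry snow seek: 2
1 duplicate windows → 29 − 1 = 28 distinct.

28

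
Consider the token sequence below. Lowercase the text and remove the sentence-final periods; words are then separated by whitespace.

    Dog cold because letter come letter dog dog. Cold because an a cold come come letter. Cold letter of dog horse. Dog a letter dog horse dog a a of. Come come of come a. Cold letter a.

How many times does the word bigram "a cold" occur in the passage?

2

Scanning the 37 overlapping bigram windows for "a cold":
  position 12–13: a cold
  position 35–36: a cold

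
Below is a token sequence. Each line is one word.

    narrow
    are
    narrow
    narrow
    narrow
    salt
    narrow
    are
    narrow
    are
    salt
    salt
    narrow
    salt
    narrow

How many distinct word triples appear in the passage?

15 tokens → 13 trigram windows in total.
Repeated trigrams (each contributes count−1 duplicates):
  narrow are narrow: 2
  narrow salt narrow: 2
2 duplicate windows → 13 − 2 = 11 distinct.

11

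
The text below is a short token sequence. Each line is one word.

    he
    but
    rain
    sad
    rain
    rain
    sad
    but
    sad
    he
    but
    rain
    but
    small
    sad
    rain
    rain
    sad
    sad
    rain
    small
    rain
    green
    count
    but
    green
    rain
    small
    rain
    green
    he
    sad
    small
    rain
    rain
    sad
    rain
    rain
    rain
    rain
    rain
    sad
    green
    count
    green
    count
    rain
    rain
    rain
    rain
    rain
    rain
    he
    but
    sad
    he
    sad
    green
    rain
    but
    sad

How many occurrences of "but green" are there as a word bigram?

Scanning the 60 overlapping bigram windows for "but green":
  position 25–26: but green

1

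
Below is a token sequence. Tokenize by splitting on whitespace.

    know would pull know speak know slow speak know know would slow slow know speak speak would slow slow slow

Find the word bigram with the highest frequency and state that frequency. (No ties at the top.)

"slow slow", 3 times

Bigram frequencies (highest first):
  slow slow: 3
  know would: 2
  know speak: 2
  speak know: 2
  would slow: 2
  would pull: 1
  … (7 more, each ≤ 1)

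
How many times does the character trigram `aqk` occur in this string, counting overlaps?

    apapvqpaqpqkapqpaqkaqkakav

2

Sliding a length-3 window over the 26 characters (24 positions):
  position 17–19: aqk
  position 20–22: aqk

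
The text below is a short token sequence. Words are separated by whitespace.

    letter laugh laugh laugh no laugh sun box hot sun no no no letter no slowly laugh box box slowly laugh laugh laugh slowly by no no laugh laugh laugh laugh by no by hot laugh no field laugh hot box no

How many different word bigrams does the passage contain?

42 tokens → 41 bigram windows in total.
Repeated bigrams (each contributes count−1 duplicates):
  laugh laugh: 7
  no no: 3
  by no: 2
  laugh no: 2
  no laugh: 2
  slowly laugh: 2
12 duplicate windows → 41 − 12 = 29 distinct.

29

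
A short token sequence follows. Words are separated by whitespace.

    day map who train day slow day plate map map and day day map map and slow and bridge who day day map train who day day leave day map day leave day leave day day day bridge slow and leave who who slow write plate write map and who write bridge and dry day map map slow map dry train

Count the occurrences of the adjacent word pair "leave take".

0

Scanning the 60 overlapping bigram windows for "leave take":
  (none found)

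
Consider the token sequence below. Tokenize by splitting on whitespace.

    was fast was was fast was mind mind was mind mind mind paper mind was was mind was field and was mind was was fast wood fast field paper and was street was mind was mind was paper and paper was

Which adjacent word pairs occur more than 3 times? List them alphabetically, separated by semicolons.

Bigram counts meeting the condition (more than 3 times):
  mind was: 6
  was mind: 6

mind was; was mind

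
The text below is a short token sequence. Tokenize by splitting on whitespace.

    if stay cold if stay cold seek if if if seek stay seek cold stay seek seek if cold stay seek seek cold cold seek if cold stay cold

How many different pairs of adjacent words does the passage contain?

14

29 tokens → 28 bigram windows in total.
Repeated bigrams (each contributes count−1 duplicates):
  cold stay: 3
  seek if: 3
  stay cold: 3
  stay seek: 3
  cold seek: 2
  if cold: 2
  if if: 2
  if stay: 2
  … (2 more repeated)
14 duplicate windows → 28 − 14 = 14 distinct.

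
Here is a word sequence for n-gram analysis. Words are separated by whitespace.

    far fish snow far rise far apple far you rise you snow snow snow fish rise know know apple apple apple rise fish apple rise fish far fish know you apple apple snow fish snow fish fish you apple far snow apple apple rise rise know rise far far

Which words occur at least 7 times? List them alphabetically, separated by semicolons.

apple; far; fish; rise; snow

Unigram counts meeting the condition (at least 7 times):
  apple: 10
  far: 8
  fish: 8
  rise: 8
  snow: 7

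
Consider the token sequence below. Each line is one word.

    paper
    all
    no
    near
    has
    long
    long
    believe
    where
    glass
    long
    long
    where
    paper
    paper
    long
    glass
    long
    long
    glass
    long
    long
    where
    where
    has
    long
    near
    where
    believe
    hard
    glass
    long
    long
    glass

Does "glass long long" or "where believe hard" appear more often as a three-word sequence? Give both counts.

"glass long long": 4 occurrences
"where believe hard": 1 occurrence

"glass long long" (4 vs 1)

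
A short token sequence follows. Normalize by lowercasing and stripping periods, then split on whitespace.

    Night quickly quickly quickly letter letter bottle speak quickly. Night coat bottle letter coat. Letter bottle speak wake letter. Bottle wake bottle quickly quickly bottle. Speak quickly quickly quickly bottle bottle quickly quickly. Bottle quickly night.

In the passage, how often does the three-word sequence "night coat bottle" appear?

Scanning the 34 overlapping trigram windows for "night coat bottle":
  position 10–12: night coat bottle

1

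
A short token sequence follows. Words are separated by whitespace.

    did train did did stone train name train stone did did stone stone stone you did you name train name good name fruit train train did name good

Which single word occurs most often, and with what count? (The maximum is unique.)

Unigram frequencies (highest first):
  did: 7
  train: 6
  stone: 5
  name: 5
  you: 2
  good: 2
  … (1 more, each ≤ 1)

"did", 7 times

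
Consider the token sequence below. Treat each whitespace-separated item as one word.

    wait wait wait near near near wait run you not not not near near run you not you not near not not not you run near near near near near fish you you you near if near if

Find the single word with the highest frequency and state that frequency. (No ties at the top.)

Unigram frequencies (highest first):
  near: 13
  not: 8
  you: 7
  wait: 4
  run: 3
  if: 2
  … (1 more, each ≤ 1)

"near", 13 times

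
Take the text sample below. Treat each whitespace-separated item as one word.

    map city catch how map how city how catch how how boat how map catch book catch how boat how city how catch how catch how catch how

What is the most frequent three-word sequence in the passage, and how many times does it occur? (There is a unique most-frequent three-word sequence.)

"how catch how", 4 times

Trigram frequencies (highest first):
  how catch how: 4
  how city how: 2
  city how catch: 2
  how boat how: 2
  catch how catch: 2
  map city catch: 1
  … (13 more, each ≤ 1)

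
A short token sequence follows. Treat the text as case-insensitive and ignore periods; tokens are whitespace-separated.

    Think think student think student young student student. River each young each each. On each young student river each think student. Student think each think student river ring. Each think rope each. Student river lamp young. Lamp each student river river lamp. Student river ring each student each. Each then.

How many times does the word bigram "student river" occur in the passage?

6

Scanning the 49 overlapping bigram windows for "student river":
  position 8–9: student river
  position 17–18: student river
  position 26–27: student river
  position 33–34: student river
  position 39–40: student river
  position 43–44: student river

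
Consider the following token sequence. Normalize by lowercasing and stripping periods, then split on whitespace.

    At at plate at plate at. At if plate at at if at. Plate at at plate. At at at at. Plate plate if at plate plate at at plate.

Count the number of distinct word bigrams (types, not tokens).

30 tokens → 29 bigram windows in total.
Repeated bigrams (each contributes count−1 duplicates):
  at at: 8
  at plate: 7
  plate at: 6
  at if: 2
  if at: 2
  plate plate: 2
21 duplicate windows → 29 − 21 = 8 distinct.

8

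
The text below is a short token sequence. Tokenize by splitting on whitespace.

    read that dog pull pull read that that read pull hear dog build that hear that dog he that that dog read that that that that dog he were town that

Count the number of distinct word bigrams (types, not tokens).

31 tokens → 30 bigram windows in total.
Repeated bigrams (each contributes count−1 duplicates):
  that that: 5
  that dog: 4
  read that: 3
  dog he: 2
10 duplicate windows → 30 − 10 = 20 distinct.

20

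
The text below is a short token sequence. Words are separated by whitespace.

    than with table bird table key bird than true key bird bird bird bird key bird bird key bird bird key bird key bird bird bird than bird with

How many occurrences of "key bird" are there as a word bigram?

6

Scanning the 28 overlapping bigram windows for "key bird":
  position 6–7: key bird
  position 10–11: key bird
  position 15–16: key bird
  position 18–19: key bird
  position 21–22: key bird
  position 23–24: key bird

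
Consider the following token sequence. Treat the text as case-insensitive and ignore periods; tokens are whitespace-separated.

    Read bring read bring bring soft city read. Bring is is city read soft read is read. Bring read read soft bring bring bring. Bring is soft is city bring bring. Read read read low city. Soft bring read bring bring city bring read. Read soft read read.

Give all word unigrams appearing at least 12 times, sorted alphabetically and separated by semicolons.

Unigram counts meeting the condition (at least 12 times):
  bring: 15
  read: 16

bring; read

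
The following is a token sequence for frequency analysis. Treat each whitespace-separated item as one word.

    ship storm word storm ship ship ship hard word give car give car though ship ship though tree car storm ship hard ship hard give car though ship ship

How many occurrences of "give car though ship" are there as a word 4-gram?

Scanning the 26 overlapping 4-gram windows for "give car though ship":
  position 12–15: give car though ship
  position 25–28: give car though ship

2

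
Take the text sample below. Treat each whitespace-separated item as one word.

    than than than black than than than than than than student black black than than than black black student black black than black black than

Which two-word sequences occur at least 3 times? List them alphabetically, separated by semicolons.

black black; black than; than black; than than

Bigram counts meeting the condition (at least 3 times):
  black black: 4
  black than: 4
  than black: 3
  than than: 9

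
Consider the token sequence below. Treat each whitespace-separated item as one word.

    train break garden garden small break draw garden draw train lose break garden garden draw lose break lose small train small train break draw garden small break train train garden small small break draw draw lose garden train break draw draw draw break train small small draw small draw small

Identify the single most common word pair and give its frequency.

Bigram frequencies (highest first):
  break draw: 4
  train break: 3
  garden small: 3
  small break: 3
  draw draw: 3
  break garden: 2
  … (20 more, each ≤ 2)

"break draw", 4 times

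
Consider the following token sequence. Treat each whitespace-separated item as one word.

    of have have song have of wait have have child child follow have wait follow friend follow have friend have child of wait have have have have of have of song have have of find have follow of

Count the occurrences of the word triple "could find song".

0

Scanning the 36 overlapping trigram windows for "could find song":
  (none found)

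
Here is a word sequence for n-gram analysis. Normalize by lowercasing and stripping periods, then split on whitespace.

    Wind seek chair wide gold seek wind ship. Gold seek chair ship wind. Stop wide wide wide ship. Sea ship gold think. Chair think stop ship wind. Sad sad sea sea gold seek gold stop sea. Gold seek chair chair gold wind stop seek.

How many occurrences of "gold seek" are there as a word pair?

Scanning the 43 overlapping bigram windows for "gold seek":
  position 5–6: gold seek
  position 9–10: gold seek
  position 32–33: gold seek
  position 37–38: gold seek

4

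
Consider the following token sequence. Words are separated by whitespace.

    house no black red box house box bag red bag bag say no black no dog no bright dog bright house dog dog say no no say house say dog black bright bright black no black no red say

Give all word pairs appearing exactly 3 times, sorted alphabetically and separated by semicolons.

black no; no black

Bigram counts meeting the condition (exactly 3 times):
  black no: 3
  no black: 3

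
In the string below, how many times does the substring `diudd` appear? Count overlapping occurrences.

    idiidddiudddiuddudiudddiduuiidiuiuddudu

Sliding a length-5 window over the 39 characters (35 positions):
  position 7–11: diudd
  position 12–16: diudd
  position 18–22: diudd

3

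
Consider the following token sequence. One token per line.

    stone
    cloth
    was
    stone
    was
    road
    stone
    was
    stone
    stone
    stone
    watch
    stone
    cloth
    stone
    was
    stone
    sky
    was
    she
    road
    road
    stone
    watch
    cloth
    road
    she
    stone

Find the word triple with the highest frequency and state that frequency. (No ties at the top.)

Trigram frequencies (highest first):
  stone was stone: 2
  stone cloth was: 1
  cloth was stone: 1
  was stone was: 1
  stone was road: 1
  was road stone: 1
  … (19 more, each ≤ 1)

"stone was stone", 2 times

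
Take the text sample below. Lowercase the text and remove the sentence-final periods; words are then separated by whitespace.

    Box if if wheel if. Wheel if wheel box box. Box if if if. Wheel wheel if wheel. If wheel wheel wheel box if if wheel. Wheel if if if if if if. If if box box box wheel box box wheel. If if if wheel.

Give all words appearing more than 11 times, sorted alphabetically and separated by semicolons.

if; wheel

Unigram counts meeting the condition (more than 11 times):
  if: 22
  wheel: 14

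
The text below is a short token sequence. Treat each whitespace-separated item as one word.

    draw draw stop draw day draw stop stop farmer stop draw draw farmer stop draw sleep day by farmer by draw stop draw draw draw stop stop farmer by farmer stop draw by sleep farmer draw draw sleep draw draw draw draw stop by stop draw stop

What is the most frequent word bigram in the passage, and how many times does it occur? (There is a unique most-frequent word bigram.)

Bigram frequencies (highest first):
  draw draw: 8
  draw stop: 6
  stop draw: 6
  farmer stop: 3
  stop stop: 2
  stop farmer: 2
  … (16 more, each ≤ 2)

"draw draw", 8 times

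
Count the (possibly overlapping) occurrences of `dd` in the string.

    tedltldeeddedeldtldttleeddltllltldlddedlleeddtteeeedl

4

Sliding a length-2 window over the 53 characters (52 positions):
  position 10–11: dd
  position 25–26: dd
  position 36–37: dd
  position 44–45: dd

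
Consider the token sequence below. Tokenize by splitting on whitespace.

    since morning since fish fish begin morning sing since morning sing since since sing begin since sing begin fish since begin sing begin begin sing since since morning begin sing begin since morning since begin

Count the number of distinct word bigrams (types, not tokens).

35 tokens → 34 bigram windows in total.
Repeated bigrams (each contributes count−1 duplicates):
  since morning: 4
  sing begin: 4
  begin sing: 3
  sing since: 3
  begin since: 2
  morning since: 2
  morning sing: 2
  since begin: 2
  … (2 more repeated)
16 duplicate windows → 34 − 16 = 18 distinct.

18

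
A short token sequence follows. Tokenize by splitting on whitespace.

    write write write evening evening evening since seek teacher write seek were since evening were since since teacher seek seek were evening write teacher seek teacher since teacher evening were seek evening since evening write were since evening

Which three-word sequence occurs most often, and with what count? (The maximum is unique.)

"were since evening", 2 times

Trigram frequencies (highest first):
  were since evening: 2
  write write write: 1
  write write evening: 1
  write evening evening: 1
  evening evening evening: 1
  evening evening since: 1
  … (29 more, each ≤ 1)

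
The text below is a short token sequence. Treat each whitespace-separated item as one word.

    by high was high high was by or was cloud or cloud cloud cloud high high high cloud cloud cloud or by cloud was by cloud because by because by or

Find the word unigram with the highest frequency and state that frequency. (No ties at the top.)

Unigram frequencies (highest first):
  cloud: 9
  by: 6
  high: 6
  was: 4
  or: 4
  because: 2

"cloud", 9 times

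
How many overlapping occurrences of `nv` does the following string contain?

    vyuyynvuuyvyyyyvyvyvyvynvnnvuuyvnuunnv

4

Sliding a length-2 window over the 38 characters (37 positions):
  position 6–7: nv
  position 24–25: nv
  position 27–28: nv
  position 37–38: nv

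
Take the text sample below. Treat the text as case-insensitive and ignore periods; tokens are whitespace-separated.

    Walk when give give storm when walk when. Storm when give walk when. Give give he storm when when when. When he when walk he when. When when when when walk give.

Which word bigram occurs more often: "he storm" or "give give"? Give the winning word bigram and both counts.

"give give" (2 vs 1)

"he storm": 1 occurrence
"give give": 2 occurrences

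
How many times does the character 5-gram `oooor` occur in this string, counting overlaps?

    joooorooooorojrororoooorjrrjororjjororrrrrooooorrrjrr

Sliding a length-5 window over the 53 characters (49 positions):
  position 2–6: oooor
  position 8–12: oooor
  position 20–24: oooor
  position 44–48: oooor

4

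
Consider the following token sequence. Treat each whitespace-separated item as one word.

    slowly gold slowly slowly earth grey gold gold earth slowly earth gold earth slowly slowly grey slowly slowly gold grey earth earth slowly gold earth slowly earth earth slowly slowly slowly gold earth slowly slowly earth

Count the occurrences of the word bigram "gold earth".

4

Scanning the 35 overlapping bigram windows for "gold earth":
  position 8–9: gold earth
  position 12–13: gold earth
  position 24–25: gold earth
  position 32–33: gold earth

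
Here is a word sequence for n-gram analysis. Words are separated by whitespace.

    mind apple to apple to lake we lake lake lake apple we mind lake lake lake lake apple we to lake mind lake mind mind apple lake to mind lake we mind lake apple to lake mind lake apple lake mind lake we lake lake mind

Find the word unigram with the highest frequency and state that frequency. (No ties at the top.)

"lake", 19 times

Unigram frequencies (highest first):
  lake: 19
  mind: 10
  apple: 7
  to: 5
  we: 5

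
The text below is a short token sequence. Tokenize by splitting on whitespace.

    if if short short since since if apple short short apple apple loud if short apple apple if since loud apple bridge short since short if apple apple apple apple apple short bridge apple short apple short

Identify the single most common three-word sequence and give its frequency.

"apple apple apple", 3 times

Trigram frequencies (highest first):
  apple apple apple: 3
  short apple apple: 2
  if if short: 1
  if short short: 1
  short short since: 1
  short since since: 1
  … (26 more, each ≤ 1)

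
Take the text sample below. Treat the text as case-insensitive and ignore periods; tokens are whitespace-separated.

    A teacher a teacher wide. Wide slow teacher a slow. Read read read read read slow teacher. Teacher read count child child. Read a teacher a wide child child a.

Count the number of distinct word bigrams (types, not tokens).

20

30 tokens → 29 bigram windows in total.
Repeated bigrams (each contributes count−1 duplicates):
  read read: 4
  a teacher: 3
  teacher a: 3
  child child: 2
  slow teacher: 2
9 duplicate windows → 29 − 9 = 20 distinct.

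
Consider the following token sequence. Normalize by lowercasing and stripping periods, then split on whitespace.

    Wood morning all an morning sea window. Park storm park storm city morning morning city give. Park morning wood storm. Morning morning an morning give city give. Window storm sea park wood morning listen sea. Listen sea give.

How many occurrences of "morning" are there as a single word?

Scanning the 38 tokens for "morning":
  position 2: morning
  position 5: morning
  position 13: morning
  position 14: morning
  position 18: morning
  position 21: morning
  position 22: morning
  position 24: morning
  position 33: morning

9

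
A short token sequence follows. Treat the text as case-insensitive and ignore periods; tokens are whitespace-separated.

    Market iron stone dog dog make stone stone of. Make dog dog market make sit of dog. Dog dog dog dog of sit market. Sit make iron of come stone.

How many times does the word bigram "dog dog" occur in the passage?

6

Scanning the 29 overlapping bigram windows for "dog dog":
  position 4–5: dog dog
  position 11–12: dog dog
  position 17–18: dog dog
  position 18–19: dog dog
  position 19–20: dog dog
  position 20–21: dog dog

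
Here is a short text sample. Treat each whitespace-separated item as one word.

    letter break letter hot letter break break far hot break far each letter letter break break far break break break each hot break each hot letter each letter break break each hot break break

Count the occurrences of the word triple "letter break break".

3

Scanning the 32 overlapping trigram windows for "letter break break":
  position 5–7: letter break break
  position 14–16: letter break break
  position 28–30: letter break break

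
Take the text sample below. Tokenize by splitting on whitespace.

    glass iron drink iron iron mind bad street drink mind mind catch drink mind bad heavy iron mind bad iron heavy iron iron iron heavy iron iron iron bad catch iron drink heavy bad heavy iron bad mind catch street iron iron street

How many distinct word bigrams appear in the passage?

25

43 tokens → 42 bigram windows in total.
Repeated bigrams (each contributes count−1 duplicates):
  iron iron: 6
  heavy iron: 4
  mind bad: 3
  bad heavy: 2
  drink mind: 2
  iron bad: 2
  iron drink: 2
  iron heavy: 2
  … (2 more repeated)
17 duplicate windows → 42 − 17 = 25 distinct.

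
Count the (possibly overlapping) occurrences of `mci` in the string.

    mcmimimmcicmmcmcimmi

Sliding a length-3 window over the 20 characters (18 positions):
  position 8–10: mci
  position 15–17: mci

2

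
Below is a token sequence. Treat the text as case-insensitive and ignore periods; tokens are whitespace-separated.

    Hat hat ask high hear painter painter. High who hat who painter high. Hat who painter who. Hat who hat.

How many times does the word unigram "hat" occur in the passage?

6

Scanning the 20 tokens for "hat":
  position 1: hat
  position 2: hat
  position 10: hat
  position 14: hat
  position 18: hat
  position 20: hat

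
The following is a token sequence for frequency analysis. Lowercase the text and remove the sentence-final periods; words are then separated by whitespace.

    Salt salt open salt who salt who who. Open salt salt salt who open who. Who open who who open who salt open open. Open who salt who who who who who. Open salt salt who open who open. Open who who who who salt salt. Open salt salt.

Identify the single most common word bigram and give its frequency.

"who who", 10 times

Bigram frequencies (highest first):
  who who: 10
  who open: 7
  salt salt: 6
  open who: 6
  salt who: 5
  open salt: 4
  … (3 more, each ≤ 4)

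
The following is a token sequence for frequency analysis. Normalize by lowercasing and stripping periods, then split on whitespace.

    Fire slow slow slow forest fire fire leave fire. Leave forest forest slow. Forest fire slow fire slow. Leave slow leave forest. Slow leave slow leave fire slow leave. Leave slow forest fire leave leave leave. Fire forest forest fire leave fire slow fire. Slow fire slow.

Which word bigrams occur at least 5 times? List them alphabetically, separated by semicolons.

Bigram counts meeting the condition (at least 5 times):
  fire slow: 7
  slow leave: 5

fire slow; slow leave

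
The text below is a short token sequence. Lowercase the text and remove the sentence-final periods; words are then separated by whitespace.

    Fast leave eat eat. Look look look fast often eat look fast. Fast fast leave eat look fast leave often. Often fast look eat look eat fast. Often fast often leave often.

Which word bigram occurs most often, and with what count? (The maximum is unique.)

Bigram frequencies (highest first):
  eat look: 4
  fast leave: 3
  look fast: 3
  fast often: 3
  leave eat: 2
  look look: 2
  … (10 more, each ≤ 2)

"eat look", 4 times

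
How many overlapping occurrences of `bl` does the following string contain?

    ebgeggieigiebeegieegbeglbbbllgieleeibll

2

Sliding a length-2 window over the 39 characters (38 positions):
  position 27–28: bl
  position 37–38: bl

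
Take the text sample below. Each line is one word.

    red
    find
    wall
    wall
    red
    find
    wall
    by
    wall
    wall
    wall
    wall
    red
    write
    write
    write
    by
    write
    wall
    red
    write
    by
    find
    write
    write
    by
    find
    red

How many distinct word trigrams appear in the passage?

28 tokens → 26 trigram windows in total.
Repeated trigrams (each contributes count−1 duplicates):
  red find wall: 2
  wall red write: 2
  wall wall red: 2
  wall wall wall: 2
  write by find: 2
  write write by: 2
6 duplicate windows → 26 − 6 = 20 distinct.

20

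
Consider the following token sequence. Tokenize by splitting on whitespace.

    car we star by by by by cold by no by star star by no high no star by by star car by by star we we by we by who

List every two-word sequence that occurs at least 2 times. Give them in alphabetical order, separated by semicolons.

Bigram counts meeting the condition (at least 2 times):
  by by: 5
  by no: 2
  by star: 3
  star by: 3
  we by: 2

by by; by no; by star; star by; we by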